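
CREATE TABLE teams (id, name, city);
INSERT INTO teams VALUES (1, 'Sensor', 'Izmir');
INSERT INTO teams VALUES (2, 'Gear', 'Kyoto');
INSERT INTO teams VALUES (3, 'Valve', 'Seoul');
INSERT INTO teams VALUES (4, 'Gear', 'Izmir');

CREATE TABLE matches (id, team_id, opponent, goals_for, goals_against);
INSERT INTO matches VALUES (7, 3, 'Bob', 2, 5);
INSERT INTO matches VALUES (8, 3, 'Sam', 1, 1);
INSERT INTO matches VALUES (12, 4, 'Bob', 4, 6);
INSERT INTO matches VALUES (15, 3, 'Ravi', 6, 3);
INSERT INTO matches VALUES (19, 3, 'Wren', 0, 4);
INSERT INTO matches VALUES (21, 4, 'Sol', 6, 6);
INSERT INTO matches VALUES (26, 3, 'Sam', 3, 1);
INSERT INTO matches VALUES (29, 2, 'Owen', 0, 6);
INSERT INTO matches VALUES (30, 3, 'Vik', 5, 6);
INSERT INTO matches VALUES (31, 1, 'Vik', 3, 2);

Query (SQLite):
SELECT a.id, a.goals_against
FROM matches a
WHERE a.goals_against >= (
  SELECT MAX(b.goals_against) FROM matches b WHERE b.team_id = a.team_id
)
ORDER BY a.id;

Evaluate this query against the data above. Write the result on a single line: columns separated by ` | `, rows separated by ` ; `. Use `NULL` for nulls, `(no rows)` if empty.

12 | 6 ; 21 | 6 ; 29 | 6 ; 30 | 6 ; 31 | 2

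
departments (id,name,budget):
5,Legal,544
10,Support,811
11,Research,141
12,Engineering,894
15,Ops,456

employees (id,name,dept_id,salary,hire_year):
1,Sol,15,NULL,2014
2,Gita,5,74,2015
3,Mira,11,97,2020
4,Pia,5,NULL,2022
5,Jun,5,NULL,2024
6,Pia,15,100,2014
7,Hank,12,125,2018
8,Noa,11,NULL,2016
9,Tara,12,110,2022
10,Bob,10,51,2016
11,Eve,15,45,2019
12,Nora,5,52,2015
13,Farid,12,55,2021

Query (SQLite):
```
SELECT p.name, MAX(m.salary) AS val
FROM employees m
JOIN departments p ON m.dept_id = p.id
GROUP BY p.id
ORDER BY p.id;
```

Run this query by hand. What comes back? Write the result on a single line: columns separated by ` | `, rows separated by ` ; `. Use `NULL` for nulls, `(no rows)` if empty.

Legal | 74 ; Support | 51 ; Research | 97 ; Engineering | 125 ; Ops | 100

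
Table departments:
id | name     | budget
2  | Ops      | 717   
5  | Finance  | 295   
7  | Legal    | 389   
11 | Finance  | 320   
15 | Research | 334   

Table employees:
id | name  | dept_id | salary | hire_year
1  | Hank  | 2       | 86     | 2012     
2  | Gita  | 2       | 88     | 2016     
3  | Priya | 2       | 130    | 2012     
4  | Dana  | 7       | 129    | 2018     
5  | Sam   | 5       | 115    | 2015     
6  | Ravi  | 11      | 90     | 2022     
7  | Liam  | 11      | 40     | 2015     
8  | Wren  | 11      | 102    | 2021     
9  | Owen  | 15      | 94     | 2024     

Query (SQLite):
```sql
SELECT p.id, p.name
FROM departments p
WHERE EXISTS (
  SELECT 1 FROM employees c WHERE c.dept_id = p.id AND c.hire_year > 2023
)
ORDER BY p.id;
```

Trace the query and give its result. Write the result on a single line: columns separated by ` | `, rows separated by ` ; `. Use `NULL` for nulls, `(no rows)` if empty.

15 | Research

For each departments row, check whether any employees with matching dept_id has hire_year > 2023.
Keep rows where that is true.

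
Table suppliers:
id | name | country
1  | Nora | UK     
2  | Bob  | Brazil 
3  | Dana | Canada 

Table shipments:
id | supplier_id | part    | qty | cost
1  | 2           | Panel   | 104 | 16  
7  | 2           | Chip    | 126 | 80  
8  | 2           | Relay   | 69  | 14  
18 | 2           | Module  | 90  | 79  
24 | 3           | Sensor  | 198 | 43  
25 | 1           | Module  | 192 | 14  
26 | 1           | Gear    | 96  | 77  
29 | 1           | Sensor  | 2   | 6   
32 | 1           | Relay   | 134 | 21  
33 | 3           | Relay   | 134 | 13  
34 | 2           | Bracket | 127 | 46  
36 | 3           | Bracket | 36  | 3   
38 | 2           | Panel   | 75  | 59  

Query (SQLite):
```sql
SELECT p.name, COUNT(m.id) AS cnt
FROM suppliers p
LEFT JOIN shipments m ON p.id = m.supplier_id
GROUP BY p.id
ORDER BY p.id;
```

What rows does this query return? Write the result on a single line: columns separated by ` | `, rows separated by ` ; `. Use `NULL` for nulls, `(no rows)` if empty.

Nora | 4 ; Bob | 6 ; Dana | 3

LEFT JOIN keeps every suppliers row; unmatched ones get NULL for shipments columns.
Group by suppliers.id and compute COUNT(m.id). COUNT(col) of an all-NULL group is 0.
  1: ids {25, 26, 29, 32} → COUNT(m.id)=4
  2: ids {1, 7, 8, 18, 34, 38} → COUNT(m.id)=6
  3: ids {24, 33, 36} → COUNT(m.id)=3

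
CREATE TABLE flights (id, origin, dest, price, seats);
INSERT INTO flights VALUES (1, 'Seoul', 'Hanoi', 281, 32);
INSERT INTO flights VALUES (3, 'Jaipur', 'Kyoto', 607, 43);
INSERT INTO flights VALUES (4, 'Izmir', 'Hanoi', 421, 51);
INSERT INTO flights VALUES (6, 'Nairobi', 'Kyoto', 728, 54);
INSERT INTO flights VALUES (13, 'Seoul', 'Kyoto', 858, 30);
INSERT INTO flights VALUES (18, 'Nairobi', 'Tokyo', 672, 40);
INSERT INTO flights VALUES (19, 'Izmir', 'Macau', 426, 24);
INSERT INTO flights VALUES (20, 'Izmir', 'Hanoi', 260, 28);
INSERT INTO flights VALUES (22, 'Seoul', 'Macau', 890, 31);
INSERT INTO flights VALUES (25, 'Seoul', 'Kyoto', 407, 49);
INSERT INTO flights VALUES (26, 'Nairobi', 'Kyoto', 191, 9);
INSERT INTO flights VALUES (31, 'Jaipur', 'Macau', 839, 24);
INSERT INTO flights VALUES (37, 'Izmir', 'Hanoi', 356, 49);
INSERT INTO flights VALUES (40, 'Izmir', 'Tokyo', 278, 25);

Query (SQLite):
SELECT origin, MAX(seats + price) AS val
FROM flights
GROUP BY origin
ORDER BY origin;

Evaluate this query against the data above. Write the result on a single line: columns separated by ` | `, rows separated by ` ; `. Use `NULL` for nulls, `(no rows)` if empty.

For each row compute seats + price.
Group by origin; take MAX of the expression per group.
  Izmir: ids {4, 19, 20, 37, 40} → MAX(seats + price)=472
  Jaipur: ids {3, 31} → MAX(seats + price)=863
  Nairobi: ids {6, 18, 26} → MAX(seats + price)=782
  Seoul: ids {1, 13, 22, 25} → MAX(seats + price)=921

Izmir | 472 ; Jaipur | 863 ; Nairobi | 782 ; Seoul | 921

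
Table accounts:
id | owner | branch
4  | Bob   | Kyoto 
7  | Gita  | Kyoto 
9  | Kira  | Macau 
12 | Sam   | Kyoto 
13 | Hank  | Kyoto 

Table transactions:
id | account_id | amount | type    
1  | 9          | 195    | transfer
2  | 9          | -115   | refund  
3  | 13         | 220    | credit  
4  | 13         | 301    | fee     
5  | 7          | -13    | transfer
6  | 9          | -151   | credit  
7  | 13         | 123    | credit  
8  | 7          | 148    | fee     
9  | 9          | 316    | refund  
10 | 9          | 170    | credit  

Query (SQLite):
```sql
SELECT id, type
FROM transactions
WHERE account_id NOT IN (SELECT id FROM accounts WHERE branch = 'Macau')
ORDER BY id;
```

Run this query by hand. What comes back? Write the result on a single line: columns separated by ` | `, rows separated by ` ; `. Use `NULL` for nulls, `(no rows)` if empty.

Inner query: accounts.id where branch = 'Macau'.
Outer: keep transactions rows whose account_id is not in that set.
Inner query → {9}

3 | credit ; 4 | fee ; 5 | transfer ; 7 | credit ; 8 | fee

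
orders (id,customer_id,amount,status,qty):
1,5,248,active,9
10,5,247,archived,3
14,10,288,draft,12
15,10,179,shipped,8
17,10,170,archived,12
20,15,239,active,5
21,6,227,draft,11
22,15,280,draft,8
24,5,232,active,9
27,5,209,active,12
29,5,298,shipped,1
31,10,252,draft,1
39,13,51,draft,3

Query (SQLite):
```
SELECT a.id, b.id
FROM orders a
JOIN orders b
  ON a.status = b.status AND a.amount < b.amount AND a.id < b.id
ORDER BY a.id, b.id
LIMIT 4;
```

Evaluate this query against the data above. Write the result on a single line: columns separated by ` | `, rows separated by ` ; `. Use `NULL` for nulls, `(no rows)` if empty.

Pairs (a,b) with same status, a.amount < b.amount, a.id < b.id.
status groups: active:{1,20,24,27} archived:{10,17} draft:{14,21,22,31,39} shipped:{15,29}
Ordered by (a.id, b.id); first 4.

15 | 29 ; 21 | 22 ; 21 | 31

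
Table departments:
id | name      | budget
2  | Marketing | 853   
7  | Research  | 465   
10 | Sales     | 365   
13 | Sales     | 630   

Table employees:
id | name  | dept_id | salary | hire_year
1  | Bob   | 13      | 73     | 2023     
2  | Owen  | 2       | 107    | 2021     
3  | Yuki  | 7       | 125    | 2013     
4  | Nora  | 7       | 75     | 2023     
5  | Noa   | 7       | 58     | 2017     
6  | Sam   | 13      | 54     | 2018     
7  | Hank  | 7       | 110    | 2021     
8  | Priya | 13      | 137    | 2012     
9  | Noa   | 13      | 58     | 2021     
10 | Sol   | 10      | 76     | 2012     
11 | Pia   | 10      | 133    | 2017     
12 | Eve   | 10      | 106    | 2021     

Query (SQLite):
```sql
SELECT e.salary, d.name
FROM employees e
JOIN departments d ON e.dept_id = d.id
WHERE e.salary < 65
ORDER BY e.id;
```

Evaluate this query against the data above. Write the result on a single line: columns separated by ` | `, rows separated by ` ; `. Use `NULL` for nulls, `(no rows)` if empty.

58 | Research ; 54 | Sales ; 58 | Sales

Each employees row matches the departments row where dept_id = departments.id.
Then keep rows with e.salary < 65.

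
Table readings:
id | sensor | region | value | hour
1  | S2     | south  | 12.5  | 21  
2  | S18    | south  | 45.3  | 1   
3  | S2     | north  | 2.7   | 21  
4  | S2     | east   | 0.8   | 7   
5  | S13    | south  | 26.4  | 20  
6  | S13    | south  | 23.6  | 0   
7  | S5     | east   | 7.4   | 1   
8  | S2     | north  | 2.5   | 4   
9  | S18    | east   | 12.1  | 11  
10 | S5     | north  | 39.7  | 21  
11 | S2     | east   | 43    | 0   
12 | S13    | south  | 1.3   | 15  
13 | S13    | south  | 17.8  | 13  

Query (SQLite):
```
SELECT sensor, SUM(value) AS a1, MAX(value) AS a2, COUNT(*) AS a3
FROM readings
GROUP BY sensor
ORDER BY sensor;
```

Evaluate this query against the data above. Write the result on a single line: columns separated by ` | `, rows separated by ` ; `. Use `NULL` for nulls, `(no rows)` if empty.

Group readings by sensor.
Per group compute: SUM(value), MAX(value), COUNT(*).
  S13: ids {5, 6, 12, 13} → SUM(value)=69.1, MAX(value)=26.4, COUNT(*)=4
  S18: ids {2, 9} → SUM(value)=57.4, MAX(value)=45.3, COUNT(*)=2
  S2: ids {1, 3, 4, 8, 11} → SUM(value)=61.5, MAX(value)=43, COUNT(*)=5
  S5: ids {7, 10} → SUM(value)=47.1, MAX(value)=39.7, COUNT(*)=2

S13 | 69.1 | 26.4 | 4 ; S18 | 57.4 | 45.3 | 2 ; S2 | 61.5 | 43 | 5 ; S5 | 47.1 | 39.7 | 2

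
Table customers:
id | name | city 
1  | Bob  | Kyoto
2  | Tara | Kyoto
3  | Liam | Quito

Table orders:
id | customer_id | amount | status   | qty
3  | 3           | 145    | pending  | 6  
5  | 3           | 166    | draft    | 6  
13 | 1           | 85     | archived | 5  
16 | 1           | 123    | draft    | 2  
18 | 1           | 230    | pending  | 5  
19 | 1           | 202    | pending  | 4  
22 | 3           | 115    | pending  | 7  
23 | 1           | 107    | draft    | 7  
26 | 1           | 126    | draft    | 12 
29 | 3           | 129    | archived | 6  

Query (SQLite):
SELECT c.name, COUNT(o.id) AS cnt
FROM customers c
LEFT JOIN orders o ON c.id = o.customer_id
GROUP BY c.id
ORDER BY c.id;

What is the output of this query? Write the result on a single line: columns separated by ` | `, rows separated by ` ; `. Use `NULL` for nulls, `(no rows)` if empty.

LEFT JOIN keeps every customers row; unmatched ones get NULL for orders columns.
Group by customers.id and compute COUNT(o.id). COUNT(col) of an all-NULL group is 0.
  1: ids {13, 16, 18, 19, 23, 26} → COUNT(o.id)=6
  2: ids {—} → COUNT(o.id)=0
  3: ids {3, 5, 22, 29} → COUNT(o.id)=4

Bob | 6 ; Tara | 0 ; Liam | 4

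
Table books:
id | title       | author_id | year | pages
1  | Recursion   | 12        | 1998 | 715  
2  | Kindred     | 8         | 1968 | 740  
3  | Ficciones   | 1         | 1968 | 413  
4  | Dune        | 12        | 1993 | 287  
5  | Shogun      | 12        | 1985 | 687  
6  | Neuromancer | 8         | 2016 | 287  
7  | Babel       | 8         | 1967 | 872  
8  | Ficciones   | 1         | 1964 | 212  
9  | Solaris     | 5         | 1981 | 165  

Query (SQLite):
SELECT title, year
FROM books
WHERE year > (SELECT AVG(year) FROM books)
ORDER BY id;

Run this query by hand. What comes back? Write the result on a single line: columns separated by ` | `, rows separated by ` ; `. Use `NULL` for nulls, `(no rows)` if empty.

Scalar subquery: AVG(year) over all books rows = 1982.222222 (≈; comparison uses full precision).
Keep rows where year > that value.

Recursion | 1998 ; Dune | 1993 ; Shogun | 1985 ; Neuromancer | 2016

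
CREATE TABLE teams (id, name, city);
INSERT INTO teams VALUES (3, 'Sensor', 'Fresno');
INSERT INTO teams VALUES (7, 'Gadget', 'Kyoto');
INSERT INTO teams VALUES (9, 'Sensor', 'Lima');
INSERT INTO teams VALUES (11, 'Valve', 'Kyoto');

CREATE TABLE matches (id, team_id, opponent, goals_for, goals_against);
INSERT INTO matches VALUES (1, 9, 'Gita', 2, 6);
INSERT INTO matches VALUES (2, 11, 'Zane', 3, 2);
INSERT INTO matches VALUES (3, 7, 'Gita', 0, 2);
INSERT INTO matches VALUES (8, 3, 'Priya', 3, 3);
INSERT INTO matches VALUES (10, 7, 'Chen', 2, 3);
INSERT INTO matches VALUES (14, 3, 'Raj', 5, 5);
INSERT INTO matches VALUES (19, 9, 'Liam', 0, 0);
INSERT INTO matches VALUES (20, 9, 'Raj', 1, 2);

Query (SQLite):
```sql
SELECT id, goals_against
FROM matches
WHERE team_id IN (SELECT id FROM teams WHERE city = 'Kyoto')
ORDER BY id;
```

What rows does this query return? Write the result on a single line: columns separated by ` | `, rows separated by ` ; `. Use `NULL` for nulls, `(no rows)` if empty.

2 | 2 ; 3 | 2 ; 10 | 3

Inner query: teams.id where city = 'Kyoto'.
Outer: keep matches rows whose team_id is in that set.
Inner query → {7, 11}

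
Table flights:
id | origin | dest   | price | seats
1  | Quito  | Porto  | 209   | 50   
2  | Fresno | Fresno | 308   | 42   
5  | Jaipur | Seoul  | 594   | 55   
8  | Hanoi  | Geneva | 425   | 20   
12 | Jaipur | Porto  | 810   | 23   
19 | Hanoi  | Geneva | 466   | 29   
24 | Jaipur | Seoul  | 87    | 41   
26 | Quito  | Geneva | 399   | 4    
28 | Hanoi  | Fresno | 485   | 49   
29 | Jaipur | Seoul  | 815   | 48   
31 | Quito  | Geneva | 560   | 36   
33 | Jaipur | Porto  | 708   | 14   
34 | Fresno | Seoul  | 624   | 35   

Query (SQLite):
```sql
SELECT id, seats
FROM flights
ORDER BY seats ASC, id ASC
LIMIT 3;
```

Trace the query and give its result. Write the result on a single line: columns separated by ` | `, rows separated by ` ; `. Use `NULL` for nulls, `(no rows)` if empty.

Sort by seats asc, tiebreak id asc: (4, id=26), (14, id=33), (20, id=8), (23, id=12), (29, id=19), (35, id=34) …. Take first 3.

26 | 4 ; 33 | 14 ; 8 | 20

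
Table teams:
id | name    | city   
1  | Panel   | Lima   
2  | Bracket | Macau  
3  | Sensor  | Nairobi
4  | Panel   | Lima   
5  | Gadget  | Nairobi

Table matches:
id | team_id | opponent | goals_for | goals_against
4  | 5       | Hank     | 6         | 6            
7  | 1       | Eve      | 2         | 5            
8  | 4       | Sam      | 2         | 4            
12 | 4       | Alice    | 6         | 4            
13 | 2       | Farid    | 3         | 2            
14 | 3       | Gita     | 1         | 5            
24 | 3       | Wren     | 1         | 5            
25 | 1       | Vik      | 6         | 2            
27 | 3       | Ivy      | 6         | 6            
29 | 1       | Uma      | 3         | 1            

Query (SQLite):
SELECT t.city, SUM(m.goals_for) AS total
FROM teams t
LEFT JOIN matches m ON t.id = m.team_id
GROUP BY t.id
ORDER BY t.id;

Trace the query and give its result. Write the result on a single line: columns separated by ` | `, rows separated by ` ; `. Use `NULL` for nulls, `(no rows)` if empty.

LEFT JOIN keeps every teams row; unmatched ones get NULL for matches columns.
Group by teams.id and compute SUM(m.goals_for). SUM over an all-NULL group is NULL.
  1: ids {7, 25, 29} → SUM(m.goals_for)=11
  2: ids {13} → SUM(m.goals_for)=3
  3: ids {14, 24, 27} → SUM(m.goals_for)=8
  4: ids {8, 12} → SUM(m.goals_for)=8
  5: ids {4} → SUM(m.goals_for)=6

Lima | 11 ; Macau | 3 ; Nairobi | 8 ; Lima | 8 ; Nairobi | 6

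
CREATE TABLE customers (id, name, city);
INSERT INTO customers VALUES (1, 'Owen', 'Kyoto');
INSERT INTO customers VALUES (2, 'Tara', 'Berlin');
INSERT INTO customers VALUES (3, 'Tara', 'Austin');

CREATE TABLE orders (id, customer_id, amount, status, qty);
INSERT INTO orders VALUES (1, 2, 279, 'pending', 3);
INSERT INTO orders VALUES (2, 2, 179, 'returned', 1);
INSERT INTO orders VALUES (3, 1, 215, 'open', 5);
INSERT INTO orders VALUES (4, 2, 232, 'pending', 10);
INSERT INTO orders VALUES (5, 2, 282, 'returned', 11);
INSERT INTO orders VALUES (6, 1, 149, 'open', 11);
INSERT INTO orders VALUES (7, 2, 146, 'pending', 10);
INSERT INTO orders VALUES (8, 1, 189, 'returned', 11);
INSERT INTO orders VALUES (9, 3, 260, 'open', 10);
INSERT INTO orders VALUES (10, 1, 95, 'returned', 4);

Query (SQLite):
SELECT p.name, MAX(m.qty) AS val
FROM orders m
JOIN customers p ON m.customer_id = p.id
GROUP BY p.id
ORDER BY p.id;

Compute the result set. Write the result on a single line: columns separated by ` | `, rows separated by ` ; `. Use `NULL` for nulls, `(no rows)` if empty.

Owen | 11 ; Tara | 11 ; Tara | 10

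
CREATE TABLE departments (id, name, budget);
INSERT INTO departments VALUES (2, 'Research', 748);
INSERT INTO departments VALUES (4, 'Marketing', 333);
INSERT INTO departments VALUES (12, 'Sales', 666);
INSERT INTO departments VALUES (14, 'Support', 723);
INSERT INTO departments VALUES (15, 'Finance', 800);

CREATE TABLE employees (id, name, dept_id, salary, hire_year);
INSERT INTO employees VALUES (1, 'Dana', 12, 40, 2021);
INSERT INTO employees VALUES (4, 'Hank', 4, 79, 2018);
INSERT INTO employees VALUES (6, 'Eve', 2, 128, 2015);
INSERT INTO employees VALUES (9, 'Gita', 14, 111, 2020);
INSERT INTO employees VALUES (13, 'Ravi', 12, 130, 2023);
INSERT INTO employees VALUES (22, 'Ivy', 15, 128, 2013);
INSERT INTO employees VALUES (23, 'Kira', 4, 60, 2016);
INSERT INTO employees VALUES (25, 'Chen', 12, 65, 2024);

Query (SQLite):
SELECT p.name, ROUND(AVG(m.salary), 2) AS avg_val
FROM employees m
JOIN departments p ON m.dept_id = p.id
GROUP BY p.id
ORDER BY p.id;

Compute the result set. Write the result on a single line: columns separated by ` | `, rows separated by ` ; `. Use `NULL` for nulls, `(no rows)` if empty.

Research | 128 ; Marketing | 69.5 ; Sales | 78.33 ; Support | 111 ; Finance | 128

Join each employees row to its departments via dept_id.
Group joined rows by departments.id; compute ROUND(AVG(m.salary), 2) per group.
  2: ids {6} → ROUND(AVG(m.salary), 2)=128
  4: ids {4, 23} → ROUND(AVG(m.salary), 2)=69.5
  12: ids {1, 13, 25} → ROUND(AVG(m.salary), 2)=78.33
  14: ids {9} → ROUND(AVG(m.salary), 2)=111
  15: ids {22} → ROUND(AVG(m.salary), 2)=128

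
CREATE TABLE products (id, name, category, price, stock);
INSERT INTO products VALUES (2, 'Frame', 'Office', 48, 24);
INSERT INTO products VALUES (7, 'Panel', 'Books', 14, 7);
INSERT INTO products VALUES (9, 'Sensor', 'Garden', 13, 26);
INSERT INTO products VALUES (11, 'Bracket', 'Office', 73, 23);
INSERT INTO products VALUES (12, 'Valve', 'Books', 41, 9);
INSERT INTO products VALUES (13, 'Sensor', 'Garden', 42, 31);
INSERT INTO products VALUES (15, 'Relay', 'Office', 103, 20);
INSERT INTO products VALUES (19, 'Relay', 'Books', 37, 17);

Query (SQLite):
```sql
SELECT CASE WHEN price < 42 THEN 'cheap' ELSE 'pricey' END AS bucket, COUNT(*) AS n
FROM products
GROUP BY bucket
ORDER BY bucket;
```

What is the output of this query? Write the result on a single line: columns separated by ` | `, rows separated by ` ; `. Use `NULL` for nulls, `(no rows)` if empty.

Bucket rows by price < 42 → 'cheap' else 'pricey'; count each bucket.

cheap | 4 ; pricey | 4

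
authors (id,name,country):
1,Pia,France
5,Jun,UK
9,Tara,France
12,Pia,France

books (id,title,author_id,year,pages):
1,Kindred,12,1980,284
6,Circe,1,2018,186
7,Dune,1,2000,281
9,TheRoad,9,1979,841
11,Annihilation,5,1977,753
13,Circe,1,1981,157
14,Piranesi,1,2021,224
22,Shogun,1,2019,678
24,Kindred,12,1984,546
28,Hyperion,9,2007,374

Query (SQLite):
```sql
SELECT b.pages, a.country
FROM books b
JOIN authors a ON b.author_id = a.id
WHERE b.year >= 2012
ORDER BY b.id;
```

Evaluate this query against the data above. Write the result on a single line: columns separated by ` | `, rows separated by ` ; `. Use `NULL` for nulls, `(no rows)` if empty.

186 | France ; 224 | France ; 678 | France

Each books row matches the authors row where author_id = authors.id.
Then keep rows with b.year >= 2012.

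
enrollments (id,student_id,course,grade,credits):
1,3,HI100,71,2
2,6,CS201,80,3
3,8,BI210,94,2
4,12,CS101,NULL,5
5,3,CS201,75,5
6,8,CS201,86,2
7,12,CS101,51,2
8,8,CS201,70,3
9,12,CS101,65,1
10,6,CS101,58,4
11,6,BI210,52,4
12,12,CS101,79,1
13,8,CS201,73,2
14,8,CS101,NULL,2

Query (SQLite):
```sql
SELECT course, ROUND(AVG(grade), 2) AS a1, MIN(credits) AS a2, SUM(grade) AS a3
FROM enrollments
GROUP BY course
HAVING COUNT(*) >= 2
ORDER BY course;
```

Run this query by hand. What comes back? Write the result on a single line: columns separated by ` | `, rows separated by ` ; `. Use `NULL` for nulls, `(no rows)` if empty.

Group enrollments by course.
Per group compute: ROUND(AVG(grade), 2), MIN(credits), SUM(grade).
HAVING: drop groups with fewer than 2 rows.
  BI210: ids {3, 11} → ROUND(AVG(grade), 2)=73, MIN(credits)=2, SUM(grade)=146
  CS101: ids {4, 7, 9, 10, 12, 14} → ROUND(AVG(grade), 2)=63.25, MIN(credits)=1, SUM(grade)=253
  CS201: ids {2, 5, 6, 8, 13} → ROUND(AVG(grade), 2)=76.8, MIN(credits)=2, SUM(grade)=384
  HI100: ids {1} → ROUND(AVG(grade), 2)=71, MIN(credits)=2, SUM(grade)=71

BI210 | 73 | 2 | 146 ; CS101 | 63.25 | 1 | 253 ; CS201 | 76.8 | 2 | 384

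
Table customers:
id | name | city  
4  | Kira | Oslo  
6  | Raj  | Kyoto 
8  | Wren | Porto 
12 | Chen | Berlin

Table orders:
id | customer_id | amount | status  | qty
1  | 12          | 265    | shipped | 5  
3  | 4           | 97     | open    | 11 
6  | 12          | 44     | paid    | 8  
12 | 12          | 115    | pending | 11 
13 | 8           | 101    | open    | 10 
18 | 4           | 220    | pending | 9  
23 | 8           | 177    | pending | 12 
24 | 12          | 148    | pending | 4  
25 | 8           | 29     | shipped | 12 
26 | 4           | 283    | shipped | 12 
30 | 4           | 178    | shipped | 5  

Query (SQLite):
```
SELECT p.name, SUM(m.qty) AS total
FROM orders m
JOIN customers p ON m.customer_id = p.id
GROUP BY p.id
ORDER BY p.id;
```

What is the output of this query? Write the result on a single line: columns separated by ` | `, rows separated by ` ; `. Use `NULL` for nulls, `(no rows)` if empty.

Join each orders row to its customers via customer_id.
Group joined rows by customers.id; compute SUM(m.qty) per group.
  4: ids {3, 18, 26, 30} → SUM(m.qty)=37
  8: ids {13, 23, 25} → SUM(m.qty)=34
  12: ids {1, 6, 12, 24} → SUM(m.qty)=28

Kira | 37 ; Wren | 34 ; Chen | 28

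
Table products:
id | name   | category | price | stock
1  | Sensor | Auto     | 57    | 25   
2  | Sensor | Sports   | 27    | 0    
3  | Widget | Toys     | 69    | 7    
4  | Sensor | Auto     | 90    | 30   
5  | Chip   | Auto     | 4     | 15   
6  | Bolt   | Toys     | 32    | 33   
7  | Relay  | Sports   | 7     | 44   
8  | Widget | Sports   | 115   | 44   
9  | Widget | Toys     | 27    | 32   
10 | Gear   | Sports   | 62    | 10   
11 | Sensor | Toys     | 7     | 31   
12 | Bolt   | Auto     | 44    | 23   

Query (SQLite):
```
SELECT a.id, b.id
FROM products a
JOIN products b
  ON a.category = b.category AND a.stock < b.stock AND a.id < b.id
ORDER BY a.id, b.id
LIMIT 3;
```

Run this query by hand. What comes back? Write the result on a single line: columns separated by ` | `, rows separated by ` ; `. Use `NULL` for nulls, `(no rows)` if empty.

1 | 4 ; 2 | 7 ; 2 | 8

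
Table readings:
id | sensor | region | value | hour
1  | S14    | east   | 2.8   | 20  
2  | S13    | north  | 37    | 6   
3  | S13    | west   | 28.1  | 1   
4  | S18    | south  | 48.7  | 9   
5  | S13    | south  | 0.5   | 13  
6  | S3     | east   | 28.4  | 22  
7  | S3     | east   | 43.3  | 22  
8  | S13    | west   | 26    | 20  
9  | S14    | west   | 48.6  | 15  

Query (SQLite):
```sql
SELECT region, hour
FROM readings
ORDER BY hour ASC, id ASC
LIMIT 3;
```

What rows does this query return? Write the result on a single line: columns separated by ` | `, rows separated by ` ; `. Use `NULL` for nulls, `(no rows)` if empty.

Sort by hour asc, tiebreak id asc: (1, id=3), (6, id=2), (9, id=4), (13, id=5), (15, id=9), (20, id=1) …. Take first 3.

west | 1 ; north | 6 ; south | 9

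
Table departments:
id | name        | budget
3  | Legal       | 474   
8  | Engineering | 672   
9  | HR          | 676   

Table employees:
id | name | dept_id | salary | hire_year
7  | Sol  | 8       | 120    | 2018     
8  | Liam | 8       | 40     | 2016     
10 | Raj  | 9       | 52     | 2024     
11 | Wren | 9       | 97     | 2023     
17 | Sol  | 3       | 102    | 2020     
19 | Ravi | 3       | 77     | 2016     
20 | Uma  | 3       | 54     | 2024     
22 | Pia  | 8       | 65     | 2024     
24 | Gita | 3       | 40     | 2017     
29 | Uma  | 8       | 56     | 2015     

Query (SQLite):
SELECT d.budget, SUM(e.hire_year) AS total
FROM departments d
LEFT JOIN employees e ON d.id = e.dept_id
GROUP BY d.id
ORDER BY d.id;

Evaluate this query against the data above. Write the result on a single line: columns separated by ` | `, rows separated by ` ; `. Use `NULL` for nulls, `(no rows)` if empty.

LEFT JOIN keeps every departments row; unmatched ones get NULL for employees columns.
Group by departments.id and compute SUM(e.hire_year). SUM over an all-NULL group is NULL.
  3: ids {17, 19, 20, 24} → SUM(e.hire_year)=8077
  8: ids {7, 8, 22, 29} → SUM(e.hire_year)=8073
  9: ids {10, 11} → SUM(e.hire_year)=4047

474 | 8077 ; 672 | 8073 ; 676 | 4047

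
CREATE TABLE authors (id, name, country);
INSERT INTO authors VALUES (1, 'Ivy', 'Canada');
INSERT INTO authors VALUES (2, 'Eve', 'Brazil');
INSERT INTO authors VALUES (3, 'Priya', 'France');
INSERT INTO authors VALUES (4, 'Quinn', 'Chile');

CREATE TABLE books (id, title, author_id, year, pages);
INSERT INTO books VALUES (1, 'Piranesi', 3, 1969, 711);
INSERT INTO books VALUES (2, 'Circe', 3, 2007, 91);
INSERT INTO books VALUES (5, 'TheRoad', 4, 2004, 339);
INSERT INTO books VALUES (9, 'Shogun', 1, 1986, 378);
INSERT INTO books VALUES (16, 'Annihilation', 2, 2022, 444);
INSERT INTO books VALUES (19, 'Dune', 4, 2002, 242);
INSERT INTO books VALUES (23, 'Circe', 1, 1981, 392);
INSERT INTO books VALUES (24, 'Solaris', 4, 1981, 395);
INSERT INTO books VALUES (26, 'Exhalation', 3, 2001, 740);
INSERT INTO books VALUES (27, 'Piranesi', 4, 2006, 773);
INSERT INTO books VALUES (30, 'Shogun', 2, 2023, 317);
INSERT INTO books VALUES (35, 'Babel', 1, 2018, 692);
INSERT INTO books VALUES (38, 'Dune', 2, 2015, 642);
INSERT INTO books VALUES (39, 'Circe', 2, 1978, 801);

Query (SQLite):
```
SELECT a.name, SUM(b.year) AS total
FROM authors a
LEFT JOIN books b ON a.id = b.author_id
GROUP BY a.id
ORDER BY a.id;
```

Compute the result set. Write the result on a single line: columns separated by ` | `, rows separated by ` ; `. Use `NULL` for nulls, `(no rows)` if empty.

LEFT JOIN keeps every authors row; unmatched ones get NULL for books columns.
Group by authors.id and compute SUM(b.year). SUM over an all-NULL group is NULL.
  1: ids {9, 23, 35} → SUM(b.year)=5985
  2: ids {16, 30, 38, 39} → SUM(b.year)=8038
  3: ids {1, 2, 26} → SUM(b.year)=5977
  4: ids {5, 19, 24, 27} → SUM(b.year)=7993

Ivy | 5985 ; Eve | 8038 ; Priya | 5977 ; Quinn | 7993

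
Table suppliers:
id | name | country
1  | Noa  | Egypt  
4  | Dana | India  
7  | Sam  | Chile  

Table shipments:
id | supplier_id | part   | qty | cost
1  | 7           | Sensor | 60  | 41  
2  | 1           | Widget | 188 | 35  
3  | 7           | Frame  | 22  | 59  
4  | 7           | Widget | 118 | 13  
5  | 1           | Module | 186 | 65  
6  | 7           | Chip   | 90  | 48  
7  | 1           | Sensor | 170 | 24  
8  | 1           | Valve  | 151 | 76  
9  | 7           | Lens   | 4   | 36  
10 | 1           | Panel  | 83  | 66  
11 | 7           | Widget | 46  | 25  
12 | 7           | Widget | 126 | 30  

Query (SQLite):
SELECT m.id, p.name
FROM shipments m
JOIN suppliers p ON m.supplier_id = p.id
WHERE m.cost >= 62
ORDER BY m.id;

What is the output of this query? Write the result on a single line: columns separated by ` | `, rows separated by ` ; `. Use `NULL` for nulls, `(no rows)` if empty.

5 | Noa ; 8 | Noa ; 10 | Noa

Each shipments row matches the suppliers row where supplier_id = suppliers.id.
Then keep rows with m.cost >= 62.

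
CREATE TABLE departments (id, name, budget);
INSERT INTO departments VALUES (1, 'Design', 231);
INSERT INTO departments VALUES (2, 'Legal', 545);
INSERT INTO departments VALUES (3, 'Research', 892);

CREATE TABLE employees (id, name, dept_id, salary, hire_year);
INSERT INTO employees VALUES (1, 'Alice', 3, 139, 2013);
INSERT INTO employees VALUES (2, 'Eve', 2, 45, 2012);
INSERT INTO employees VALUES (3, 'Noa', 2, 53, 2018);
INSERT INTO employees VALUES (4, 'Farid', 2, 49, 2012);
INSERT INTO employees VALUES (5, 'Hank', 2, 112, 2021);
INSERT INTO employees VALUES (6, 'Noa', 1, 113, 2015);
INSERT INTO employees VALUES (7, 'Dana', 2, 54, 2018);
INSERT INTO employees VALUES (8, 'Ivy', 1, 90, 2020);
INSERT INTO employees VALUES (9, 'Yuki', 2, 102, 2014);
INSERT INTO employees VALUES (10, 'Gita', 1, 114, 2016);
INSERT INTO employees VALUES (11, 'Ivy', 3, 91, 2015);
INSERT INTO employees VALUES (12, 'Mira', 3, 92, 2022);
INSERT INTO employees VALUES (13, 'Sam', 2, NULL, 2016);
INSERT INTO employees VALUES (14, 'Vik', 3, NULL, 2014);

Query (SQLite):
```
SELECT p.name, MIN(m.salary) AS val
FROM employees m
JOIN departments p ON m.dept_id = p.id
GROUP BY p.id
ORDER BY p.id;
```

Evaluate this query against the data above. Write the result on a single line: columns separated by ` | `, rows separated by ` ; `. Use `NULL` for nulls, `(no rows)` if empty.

Design | 90 ; Legal | 45 ; Research | 91

Join each employees row to its departments via dept_id.
Group joined rows by departments.id; compute MIN(m.salary) per group.
  1: ids {6, 8, 10} → MIN(m.salary)=90
  2: ids {2, 3, 4, 5, 7, 9, 13} → MIN(m.salary)=45
  3: ids {1, 11, 12, 14} → MIN(m.salary)=91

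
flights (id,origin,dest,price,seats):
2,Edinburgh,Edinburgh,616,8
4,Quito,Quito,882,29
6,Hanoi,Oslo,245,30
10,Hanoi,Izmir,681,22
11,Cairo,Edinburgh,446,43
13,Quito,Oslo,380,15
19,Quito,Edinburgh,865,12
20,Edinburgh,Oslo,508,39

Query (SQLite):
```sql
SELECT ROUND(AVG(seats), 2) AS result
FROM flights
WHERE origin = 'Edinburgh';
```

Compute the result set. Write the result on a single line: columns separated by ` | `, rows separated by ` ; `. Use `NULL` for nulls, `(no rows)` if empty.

Rows where origin='Edinburgh' → seats values: [8, 39].
AVG = 47 / 2 (rounded to 2 dp).

23.5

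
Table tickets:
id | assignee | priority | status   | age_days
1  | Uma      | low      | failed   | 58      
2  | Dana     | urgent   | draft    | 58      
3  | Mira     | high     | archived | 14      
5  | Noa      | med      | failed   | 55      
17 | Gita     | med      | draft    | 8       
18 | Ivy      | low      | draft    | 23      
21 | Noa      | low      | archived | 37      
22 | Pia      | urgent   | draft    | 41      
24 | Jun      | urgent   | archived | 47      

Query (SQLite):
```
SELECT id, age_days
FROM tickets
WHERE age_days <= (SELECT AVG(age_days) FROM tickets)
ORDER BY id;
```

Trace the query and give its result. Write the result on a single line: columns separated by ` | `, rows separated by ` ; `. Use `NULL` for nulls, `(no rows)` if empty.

3 | 14 ; 17 | 8 ; 18 | 23 ; 21 | 37

Scalar subquery: AVG(age_days) over all tickets rows = 37.888889 (≈; comparison uses full precision).
Keep rows where age_days <= that value.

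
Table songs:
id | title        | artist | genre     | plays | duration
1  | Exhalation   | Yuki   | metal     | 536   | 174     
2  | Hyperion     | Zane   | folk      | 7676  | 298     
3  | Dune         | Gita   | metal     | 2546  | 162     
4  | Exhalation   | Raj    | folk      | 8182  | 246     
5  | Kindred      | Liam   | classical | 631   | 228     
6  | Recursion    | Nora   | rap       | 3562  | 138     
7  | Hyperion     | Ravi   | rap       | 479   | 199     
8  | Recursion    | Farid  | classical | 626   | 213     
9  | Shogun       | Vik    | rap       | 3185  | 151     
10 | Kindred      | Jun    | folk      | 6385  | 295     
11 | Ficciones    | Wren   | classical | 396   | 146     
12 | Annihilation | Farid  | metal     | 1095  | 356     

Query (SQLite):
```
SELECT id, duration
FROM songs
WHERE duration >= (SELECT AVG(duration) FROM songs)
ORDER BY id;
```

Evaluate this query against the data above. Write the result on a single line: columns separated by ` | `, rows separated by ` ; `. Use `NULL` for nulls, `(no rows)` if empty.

2 | 298 ; 4 | 246 ; 5 | 228 ; 10 | 295 ; 12 | 356

Scalar subquery: AVG(duration) over all songs rows = 217.166667 (≈; comparison uses full precision).
Keep rows where duration >= that value.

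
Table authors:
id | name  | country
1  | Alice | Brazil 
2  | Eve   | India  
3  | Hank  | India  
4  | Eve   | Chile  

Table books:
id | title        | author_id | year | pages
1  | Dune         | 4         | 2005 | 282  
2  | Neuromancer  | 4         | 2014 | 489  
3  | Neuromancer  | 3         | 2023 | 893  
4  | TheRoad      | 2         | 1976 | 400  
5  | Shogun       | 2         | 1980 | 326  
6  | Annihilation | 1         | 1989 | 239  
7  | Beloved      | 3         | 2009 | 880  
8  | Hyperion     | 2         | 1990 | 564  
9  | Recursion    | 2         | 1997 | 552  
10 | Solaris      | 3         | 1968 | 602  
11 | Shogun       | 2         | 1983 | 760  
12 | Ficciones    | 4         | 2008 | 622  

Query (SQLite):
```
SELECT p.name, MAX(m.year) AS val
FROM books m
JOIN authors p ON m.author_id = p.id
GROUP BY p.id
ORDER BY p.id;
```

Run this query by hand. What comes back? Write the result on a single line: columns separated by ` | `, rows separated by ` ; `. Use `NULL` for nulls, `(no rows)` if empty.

Alice | 1989 ; Eve | 1997 ; Hank | 2023 ; Eve | 2014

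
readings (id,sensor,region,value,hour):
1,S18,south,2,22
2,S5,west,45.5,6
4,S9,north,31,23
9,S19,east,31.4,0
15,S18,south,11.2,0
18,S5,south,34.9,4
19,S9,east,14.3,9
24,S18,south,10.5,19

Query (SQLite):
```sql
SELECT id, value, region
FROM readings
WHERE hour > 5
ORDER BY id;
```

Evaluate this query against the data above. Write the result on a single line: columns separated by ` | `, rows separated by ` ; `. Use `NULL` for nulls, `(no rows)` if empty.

1 | 2 | south ; 2 | 45.5 | west ; 4 | 31 | north ; 19 | 14.3 | east ; 24 | 10.5 | south

hour > 5: ids {1, 2, 4, 19, 24}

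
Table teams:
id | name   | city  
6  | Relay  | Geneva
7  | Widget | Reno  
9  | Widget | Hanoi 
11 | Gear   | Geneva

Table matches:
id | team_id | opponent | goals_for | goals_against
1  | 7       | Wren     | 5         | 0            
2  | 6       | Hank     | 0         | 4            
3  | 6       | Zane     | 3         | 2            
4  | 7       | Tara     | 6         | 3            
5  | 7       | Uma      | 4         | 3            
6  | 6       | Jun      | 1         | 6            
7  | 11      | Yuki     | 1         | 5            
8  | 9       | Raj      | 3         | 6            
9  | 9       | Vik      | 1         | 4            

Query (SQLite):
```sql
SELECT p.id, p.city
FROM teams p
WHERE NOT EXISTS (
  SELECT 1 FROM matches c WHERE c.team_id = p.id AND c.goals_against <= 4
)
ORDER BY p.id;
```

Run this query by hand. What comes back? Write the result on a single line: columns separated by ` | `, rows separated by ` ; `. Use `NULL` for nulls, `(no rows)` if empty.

For each teams row, check whether any matches with matching team_id has goals_against <= 4.
Keep rows where that is false.

11 | Geneva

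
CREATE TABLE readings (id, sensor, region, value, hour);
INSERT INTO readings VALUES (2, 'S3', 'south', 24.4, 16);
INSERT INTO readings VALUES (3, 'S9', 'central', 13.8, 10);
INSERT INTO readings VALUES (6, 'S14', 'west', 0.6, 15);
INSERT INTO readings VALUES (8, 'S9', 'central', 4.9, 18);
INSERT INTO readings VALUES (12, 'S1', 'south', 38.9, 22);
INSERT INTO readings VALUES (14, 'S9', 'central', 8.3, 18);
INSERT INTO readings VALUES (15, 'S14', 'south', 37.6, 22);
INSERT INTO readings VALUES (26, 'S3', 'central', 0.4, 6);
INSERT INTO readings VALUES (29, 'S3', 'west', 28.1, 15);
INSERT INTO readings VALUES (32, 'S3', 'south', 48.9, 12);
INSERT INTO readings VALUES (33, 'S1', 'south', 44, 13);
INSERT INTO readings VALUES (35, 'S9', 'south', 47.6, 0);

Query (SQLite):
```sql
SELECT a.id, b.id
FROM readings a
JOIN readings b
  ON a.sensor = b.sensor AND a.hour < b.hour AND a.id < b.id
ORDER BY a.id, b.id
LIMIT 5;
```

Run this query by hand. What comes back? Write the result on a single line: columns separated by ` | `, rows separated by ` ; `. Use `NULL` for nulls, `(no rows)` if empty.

3 | 8 ; 3 | 14 ; 6 | 15 ; 26 | 29 ; 26 | 32

Pairs (a,b) with same sensor, a.hour < b.hour, a.id < b.id.
sensor groups: S1:{12,33} S14:{6,15} S3:{2,26,29,32} S9:{3,8,14,35}
Ordered by (a.id, b.id); first 5.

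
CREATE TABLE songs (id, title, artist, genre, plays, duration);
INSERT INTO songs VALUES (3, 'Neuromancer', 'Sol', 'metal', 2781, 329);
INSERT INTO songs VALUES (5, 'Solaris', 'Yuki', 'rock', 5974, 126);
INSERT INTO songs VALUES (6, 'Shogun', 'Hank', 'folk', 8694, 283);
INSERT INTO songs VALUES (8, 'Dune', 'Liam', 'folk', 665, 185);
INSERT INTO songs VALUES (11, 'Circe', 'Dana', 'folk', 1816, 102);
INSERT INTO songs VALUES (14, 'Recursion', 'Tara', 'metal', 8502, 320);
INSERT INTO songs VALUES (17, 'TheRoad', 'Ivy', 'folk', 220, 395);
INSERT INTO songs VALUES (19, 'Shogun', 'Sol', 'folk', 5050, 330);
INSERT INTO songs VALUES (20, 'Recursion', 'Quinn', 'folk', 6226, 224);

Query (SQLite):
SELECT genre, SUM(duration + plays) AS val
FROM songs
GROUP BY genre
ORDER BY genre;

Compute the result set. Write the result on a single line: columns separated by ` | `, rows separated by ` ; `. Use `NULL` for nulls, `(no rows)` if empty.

For each row compute duration + plays.
Group by genre; take SUM of the expression per group.
  folk: ids {6, 8, 11, 17, 19, 20} → SUM(duration + plays)=24190
  metal: ids {3, 14} → SUM(duration + plays)=11932
  rock: ids {5} → SUM(duration + plays)=6100

folk | 24190 ; metal | 11932 ; rock | 6100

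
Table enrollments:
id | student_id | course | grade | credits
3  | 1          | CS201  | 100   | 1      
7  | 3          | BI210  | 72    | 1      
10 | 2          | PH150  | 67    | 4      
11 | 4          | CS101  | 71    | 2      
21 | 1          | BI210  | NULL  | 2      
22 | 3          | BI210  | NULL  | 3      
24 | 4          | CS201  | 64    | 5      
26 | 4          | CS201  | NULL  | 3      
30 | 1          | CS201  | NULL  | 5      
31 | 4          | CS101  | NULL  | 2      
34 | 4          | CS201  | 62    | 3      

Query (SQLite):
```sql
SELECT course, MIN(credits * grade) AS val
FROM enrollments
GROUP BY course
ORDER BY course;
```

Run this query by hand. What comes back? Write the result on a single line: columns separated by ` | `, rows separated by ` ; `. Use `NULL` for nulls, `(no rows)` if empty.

BI210 | 72 ; CS101 | 142 ; CS201 | 100 ; PH150 | 268

For each row compute credits * grade.
Group by course; take MIN of the expression per group.
  BI210: ids {7, 21, 22} → MIN(credits * grade)=72
  CS101: ids {11, 31} → MIN(credits * grade)=142
  CS201: ids {3, 24, 26, 30, 34} → MIN(credits * grade)=100
  PH150: ids {10} → MIN(credits * grade)=268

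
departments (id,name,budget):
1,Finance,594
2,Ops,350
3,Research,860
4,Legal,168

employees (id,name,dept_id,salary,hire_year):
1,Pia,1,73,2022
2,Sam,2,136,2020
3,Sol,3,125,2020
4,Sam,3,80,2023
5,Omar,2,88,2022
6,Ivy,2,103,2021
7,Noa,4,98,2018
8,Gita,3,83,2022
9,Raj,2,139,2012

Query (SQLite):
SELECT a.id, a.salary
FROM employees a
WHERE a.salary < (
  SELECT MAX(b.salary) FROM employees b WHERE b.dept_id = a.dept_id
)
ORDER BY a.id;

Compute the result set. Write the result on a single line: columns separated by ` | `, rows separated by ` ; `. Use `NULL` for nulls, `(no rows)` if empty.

For each employees row a, compute MAX(salary) over rows sharing a.dept_id.
Keep row a if a.salary < that per-group MAX.
  dept_id=1: MAX(salary) = 73
  dept_id=2: MAX(salary) = 139
  dept_id=3: MAX(salary) = 125
  dept_id=4: MAX(salary) = 98

2 | 136 ; 4 | 80 ; 5 | 88 ; 6 | 103 ; 8 | 83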